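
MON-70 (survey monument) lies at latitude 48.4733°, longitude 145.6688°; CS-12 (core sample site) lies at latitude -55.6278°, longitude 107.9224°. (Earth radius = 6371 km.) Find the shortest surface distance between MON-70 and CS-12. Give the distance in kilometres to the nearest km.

12096 km

Δφ = -104.1011°,  Δλ = -37.7464°
a = sin²(Δφ/2) + cos φ₁ cos φ₂ sin²(Δλ/2) = 0.660981
c = 2·arcsin(√a) = 1.898598 rad = 108.7816°
d = R·c = 6371 × 1.898598 = 12096.0 km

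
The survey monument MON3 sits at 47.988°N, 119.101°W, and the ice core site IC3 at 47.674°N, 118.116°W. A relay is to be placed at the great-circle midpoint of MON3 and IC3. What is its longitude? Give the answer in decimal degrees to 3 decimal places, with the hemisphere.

Bx = cos φ₂ cos Δλ = 0.673249,  By = cos φ₂ sin Δλ = 0.011575
φₘ = atan2(sin φ₁ + sin φ₂, √((cos φ₁ + Bx)² + By²)) = 47.83205°
λₘ = λ₁ + atan2(By, cos φ₁ + Bx) = -118.60701°

118.607°W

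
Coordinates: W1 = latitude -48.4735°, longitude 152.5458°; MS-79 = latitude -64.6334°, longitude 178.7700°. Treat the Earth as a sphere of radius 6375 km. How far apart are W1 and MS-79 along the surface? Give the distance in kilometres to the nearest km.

Δφ = -16.1599°,  Δλ = 26.2242°
a = sin²(Δφ/2) + cos φ₁ cos φ₂ sin²(Δλ/2) = 0.034372
c = 2·arcsin(√a) = 0.372954 rad = 21.3687°
d = R·c = 6375 × 0.372954 = 2377.6 km

2378 km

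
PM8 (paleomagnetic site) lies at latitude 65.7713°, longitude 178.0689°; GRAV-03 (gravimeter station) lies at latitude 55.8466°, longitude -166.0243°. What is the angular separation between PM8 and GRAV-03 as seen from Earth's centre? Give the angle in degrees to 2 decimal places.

12.52°

Δφ = -9.9247°,  Δλ = 15.9068°
a = sin²(Δφ/2) + cos φ₁ cos φ₂ sin²(Δλ/2) = 0.011893
c = 2·arcsin(√a) = 0.218549 rad = 12.5219°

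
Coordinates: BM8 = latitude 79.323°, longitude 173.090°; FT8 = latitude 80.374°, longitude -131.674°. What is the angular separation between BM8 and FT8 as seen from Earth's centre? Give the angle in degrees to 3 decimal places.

Δφ = 1.0510°,  Δλ = 55.2360°
a = sin²(Δφ/2) + cos φ₁ cos φ₂ sin²(Δλ/2) = 0.006742
c = 2·arcsin(√a) = 0.164403 rad = 9.4196°

9.420°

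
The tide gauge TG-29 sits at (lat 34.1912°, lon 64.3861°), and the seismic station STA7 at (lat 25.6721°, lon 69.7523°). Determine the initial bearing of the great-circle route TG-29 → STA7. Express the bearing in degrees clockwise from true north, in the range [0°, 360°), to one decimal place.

Δλ = 5.3662°
y = sin Δλ · cos φ₂ = 0.084289
x = cos φ₁ sin φ₂ − sin φ₁ cos φ₂ cos Δλ = -0.145919
θ = atan2(y, x) = 149.9874° → 149.9874° (mod 360°)

150.0°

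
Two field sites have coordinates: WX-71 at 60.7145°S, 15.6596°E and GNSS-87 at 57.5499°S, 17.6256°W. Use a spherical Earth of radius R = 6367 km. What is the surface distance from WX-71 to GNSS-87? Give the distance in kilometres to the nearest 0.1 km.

1908.4 km

Δφ = 3.1646°,  Δλ = -33.2852°
a = sin²(Δφ/2) + cos φ₁ cos φ₂ sin²(Δλ/2) = 0.022291
c = 2·arcsin(√a) = 0.299727 rad = 17.1731°
d = R·c = 6367 × 0.299727 = 1908.4 km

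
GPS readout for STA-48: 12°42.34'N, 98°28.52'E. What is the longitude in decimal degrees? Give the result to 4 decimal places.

98.4753°E

98° + 28.52′/60 = 98 + 0.47533 = 98.4753°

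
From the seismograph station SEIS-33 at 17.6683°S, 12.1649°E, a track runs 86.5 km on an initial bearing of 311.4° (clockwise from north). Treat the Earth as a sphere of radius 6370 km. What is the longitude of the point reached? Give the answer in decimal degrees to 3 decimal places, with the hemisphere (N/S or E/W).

δ = d/R = 86.5/6370 = 0.013579 rad
φ₂ = arcsin(sin φ₁ cos δ + cos φ₁ sin δ cos θ)
   = arcsin(-0.30351·0.99991 + 0.95283·0.01358·0.66131) = -17.15284°
λ₂ = λ₁ + atan2(sin θ sin δ cos φ₁, cos δ − sin φ₁ sin φ₂) = 11.55413°

11.554°E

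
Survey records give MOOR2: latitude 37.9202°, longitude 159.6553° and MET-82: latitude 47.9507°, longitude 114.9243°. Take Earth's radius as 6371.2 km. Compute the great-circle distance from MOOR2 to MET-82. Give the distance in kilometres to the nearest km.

3750 km

Δφ = 10.0305°,  Δλ = -44.7310°
a = sin²(Δφ/2) + cos φ₁ cos φ₂ sin²(Δλ/2) = 0.084144
c = 2·arcsin(√a) = 0.588612 rad = 33.7250°
d = R·c = 6371.2 × 0.588612 = 3750.2 km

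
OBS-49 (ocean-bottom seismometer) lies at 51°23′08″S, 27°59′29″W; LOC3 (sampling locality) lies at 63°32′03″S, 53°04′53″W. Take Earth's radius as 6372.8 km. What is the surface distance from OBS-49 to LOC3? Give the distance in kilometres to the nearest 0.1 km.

1995.8 km

OBS-49: φ = -51.38556°, λ = -27.99139°
LOC3: φ = -63.53417°, λ = -53.08139°
Δφ = -12.1486°,  Δλ = -25.0900°
a = sin²(Δφ/2) + cos φ₁ cos φ₂ sin²(Δλ/2) = 0.024319
c = 2·arcsin(√a) = 0.313170 rad = 17.9433°
d = R·c = 6372.8 × 0.313170 = 1995.8 km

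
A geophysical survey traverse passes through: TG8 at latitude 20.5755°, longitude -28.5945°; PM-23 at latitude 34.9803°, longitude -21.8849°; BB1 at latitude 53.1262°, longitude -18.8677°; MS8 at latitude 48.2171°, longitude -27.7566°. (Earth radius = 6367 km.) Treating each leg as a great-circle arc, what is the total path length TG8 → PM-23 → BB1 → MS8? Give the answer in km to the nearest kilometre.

4590 km

TG8→PM-23: c = 0.271728 rad, d = 1730.09 km
PM-23→BB1: c = 0.318887 rad, d = 2030.35 km
BB1→MS8: c = 0.130247 rad, d = 829.29 km
Total = 1730.09 + 2030.35 + 829.29 = 4589.73 km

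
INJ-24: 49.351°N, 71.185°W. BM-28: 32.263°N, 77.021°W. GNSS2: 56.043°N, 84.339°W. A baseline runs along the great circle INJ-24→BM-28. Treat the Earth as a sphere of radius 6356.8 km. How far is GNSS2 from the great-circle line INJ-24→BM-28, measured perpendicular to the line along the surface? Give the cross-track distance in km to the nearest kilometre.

1009 km

δ₁₃ = central angle INJ-24→GNSS2 = 0.181135 rad  (haversine)
θ₁₃ = bearing INJ-24→GNSS2 = 315.121°,  θ₁₂ = bearing INJ-24→BM-28 = 196.487°
dₓₜ = R·arcsin(sin δ₁₃ · sin(θ₁₃ − θ₁₂)) = 6356.8·arcsin(0.18015·sin(118.634°)) = 1009.336 km
|dₓₜ| = 1009.336 km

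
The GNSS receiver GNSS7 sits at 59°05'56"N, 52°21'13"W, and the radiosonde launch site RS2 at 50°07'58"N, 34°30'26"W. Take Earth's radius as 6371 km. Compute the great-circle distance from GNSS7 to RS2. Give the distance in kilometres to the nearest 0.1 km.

1512.8 km

GNSS7: φ = +59.09889°, λ = -52.35361°
RS2: φ = +50.13278°, λ = -34.50722°
Δφ = -8.9661°,  Δλ = 17.8464°
a = sin²(Δφ/2) + cos φ₁ cos φ₂ sin²(Δλ/2) = 0.014030
c = 2·arcsin(√a) = 0.237453 rad = 13.6050°
d = R·c = 6371 × 0.237453 = 1512.8 km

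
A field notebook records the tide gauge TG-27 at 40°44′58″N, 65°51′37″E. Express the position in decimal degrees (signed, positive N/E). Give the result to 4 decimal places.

+40.7494°, +65.8603°

lat: 40.7494° N → +40.7494°
lon: 65.8603° E → +65.8603°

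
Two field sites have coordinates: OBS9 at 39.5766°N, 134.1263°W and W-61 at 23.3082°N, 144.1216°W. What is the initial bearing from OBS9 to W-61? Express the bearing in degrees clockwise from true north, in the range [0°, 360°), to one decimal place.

210.4°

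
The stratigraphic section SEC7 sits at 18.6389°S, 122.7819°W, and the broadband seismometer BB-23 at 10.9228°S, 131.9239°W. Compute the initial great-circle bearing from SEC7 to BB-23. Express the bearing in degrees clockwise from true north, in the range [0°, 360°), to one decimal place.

Δλ = -9.1420°
y = sin Δλ · cos φ₂ = -0.156003
x = cos φ₁ sin φ₂ − sin φ₁ cos φ₂ cos Δλ = 0.130278
θ = atan2(y, x) = -50.1347° → 309.8653° (mod 360°)

309.9°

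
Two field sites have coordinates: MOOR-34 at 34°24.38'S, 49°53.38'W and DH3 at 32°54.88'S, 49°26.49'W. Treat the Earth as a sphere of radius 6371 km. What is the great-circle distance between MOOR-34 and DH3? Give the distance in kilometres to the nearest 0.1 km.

171.0 km

MOOR-34: φ = -34.40633°, λ = -49.88967°
DH3: φ = -32.91467°, λ = -49.44150°
Δφ = 1.4917°,  Δλ = 0.4482°
a = sin²(Δφ/2) + cos φ₁ cos φ₂ sin²(Δλ/2) = 0.000180
c = 2·arcsin(√a) = 0.026836 rad = 1.5376°
d = R·c = 6371 × 0.026836 = 171.0 km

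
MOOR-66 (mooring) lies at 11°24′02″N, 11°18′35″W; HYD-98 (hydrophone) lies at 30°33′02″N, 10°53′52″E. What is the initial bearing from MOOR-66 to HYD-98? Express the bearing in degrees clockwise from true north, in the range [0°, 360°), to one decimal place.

MOOR-66: φ = +11.40056°, λ = -11.30972°
HYD-98: φ = +30.55056°, λ = +10.89778°
Δλ = 22.2075°
y = sin Δλ · cos φ₂ = 0.325494
x = cos φ₁ sin φ₂ − sin φ₁ cos φ₂ cos Δλ = 0.340670
θ = atan2(y, x) = 43.6950° → 43.6950° (mod 360°)

43.7°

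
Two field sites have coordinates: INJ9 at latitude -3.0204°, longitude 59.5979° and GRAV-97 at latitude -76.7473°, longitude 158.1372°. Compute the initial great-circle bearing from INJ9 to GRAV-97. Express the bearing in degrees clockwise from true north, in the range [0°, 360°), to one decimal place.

Δλ = 98.5393°
y = sin Δλ · cos φ₂ = 0.226705
x = cos φ₁ sin φ₂ − sin φ₁ cos φ₂ cos Δλ = -0.973810
θ = atan2(y, x) = 166.8949° → 166.8949° (mod 360°)

166.9°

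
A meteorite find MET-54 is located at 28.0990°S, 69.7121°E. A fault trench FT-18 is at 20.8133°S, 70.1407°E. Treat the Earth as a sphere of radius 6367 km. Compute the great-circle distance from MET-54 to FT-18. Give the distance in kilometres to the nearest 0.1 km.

810.8 km

Δφ = 7.2857°,  Δλ = 0.4286°
a = sin²(Δφ/2) + cos φ₁ cos φ₂ sin²(Δλ/2) = 0.004048
c = 2·arcsin(√a) = 0.127341 rad = 7.2961°
d = R·c = 6367 × 0.127341 = 810.8 km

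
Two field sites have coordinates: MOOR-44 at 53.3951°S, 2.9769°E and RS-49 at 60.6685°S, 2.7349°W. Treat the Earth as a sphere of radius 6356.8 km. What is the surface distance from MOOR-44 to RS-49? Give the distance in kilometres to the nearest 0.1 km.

876.8 km

Δφ = -7.2734°,  Δλ = -5.7118°
a = sin²(Δφ/2) + cos φ₁ cos φ₂ sin²(Δλ/2) = 0.004748
c = 2·arcsin(√a) = 0.137928 rad = 7.9027°
d = R·c = 6356.8 × 0.137928 = 876.8 km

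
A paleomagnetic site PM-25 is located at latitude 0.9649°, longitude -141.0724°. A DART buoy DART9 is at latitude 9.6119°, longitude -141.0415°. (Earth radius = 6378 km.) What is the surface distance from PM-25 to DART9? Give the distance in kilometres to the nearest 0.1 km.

962.6 km

Δφ = 8.6470°,  Δλ = 0.0309°
a = sin²(Δφ/2) + cos φ₁ cos φ₂ sin²(Δλ/2) = 0.005683
c = 2·arcsin(√a) = 0.150920 rad = 8.6471°
d = R·c = 6378 × 0.150920 = 962.6 km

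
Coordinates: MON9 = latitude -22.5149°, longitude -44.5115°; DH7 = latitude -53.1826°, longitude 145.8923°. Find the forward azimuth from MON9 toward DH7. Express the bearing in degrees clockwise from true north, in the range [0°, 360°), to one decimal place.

186.4°

Δλ = -169.5962°
y = sin Δλ · cos φ₂ = -0.108218
x = cos φ₁ sin φ₂ − sin φ₁ cos φ₂ cos Δλ = -0.965232
θ = atan2(y, x) = -173.6029° → 186.3971° (mod 360°)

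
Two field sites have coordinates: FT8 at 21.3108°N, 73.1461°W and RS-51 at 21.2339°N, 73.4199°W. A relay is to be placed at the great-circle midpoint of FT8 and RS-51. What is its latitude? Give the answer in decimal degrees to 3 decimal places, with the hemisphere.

Bx = cos φ₂ cos Δλ = 0.932099,  By = cos φ₂ sin Δλ = -0.004454
φₘ = atan2(sin φ₁ + sin φ₂, √((cos φ₁ + Bx)² + By²)) = 21.27241°
λₘ = λ₁ + atan2(By, cos φ₁ + Bx) = -73.28304°

21.272°N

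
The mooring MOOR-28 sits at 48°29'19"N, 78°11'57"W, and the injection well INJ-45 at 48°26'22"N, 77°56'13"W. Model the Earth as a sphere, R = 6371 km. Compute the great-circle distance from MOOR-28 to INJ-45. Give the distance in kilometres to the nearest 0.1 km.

MOOR-28: φ = +48.48861°, λ = -78.19917°
INJ-45: φ = +48.43944°, λ = -77.93694°
Δφ = -0.0492°,  Δλ = 0.2622°
a = sin²(Δφ/2) + cos φ₁ cos φ₂ sin²(Δλ/2) = 0.000002
c = 2·arcsin(√a) = 0.003154 rad = 0.1807°
d = R·c = 6371 × 0.003154 = 20.1 km

20.1 km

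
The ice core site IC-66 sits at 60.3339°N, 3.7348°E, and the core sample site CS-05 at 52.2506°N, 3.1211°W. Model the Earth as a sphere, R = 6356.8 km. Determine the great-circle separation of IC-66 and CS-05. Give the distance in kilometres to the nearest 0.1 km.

Δφ = -8.0833°,  Δλ = -6.8559°
a = sin²(Δφ/2) + cos φ₁ cos φ₂ sin²(Δλ/2) = 0.006051
c = 2·arcsin(√a) = 0.155734 rad = 8.9229°
d = R·c = 6356.8 × 0.155734 = 990.0 km

990.0 km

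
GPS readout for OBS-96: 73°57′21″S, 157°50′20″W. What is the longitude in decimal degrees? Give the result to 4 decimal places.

157° + 50′/60 + 20″/3600 = 157 + 0.83333 + 0.00556 = 157.8389°

157.8389°W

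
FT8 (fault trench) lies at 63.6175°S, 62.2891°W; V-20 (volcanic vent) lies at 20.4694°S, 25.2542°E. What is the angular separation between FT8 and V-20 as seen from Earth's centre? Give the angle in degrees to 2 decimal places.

Δφ = 43.1481°,  Δλ = 87.5433°
a = sin²(Δφ/2) + cos φ₁ cos φ₂ sin²(Δλ/2) = 0.334436
c = 2·arcsin(√a) = 1.233297 rad = 70.6627°

70.66°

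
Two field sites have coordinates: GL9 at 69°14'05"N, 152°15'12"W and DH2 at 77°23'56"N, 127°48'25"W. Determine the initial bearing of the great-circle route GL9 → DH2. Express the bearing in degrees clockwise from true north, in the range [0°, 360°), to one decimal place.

29.4°

GL9: φ = +69.23472°, λ = -152.25333°
DH2: φ = +77.39889°, λ = -127.80694°
Δλ = 24.4464°
y = sin Δλ · cos φ₂ = 0.090285
x = cos φ₁ sin φ₂ − sin φ₁ cos φ₂ cos Δλ = 0.160298
θ = atan2(y, x) = 29.3895° → 29.3895° (mod 360°)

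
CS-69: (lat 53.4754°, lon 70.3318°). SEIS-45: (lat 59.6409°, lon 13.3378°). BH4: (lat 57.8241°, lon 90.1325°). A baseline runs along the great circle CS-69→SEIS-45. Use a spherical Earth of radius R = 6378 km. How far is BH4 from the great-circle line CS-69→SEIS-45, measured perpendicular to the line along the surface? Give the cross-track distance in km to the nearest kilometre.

δ₁₃ = central angle CS-69→BH4 = 0.208306 rad  (haversine)
θ₁₃ = bearing CS-69→BH4 = 60.725°,  θ₁₂ = bearing CS-69→SEIS-45 = 304.592°
dₓₜ = R·arcsin(sin δ₁₃ · sin(θ₁₃ − θ₁₂)) = 6378·arcsin(0.20680·sin(-243.867°)) = 1191.071 km
|dₓₜ| = 1191.071 km

1191 km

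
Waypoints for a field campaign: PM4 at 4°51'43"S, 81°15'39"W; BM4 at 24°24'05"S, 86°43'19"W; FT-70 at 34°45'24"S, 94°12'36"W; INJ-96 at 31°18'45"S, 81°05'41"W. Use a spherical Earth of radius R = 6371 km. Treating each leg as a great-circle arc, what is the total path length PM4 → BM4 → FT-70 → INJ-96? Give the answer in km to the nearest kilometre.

4889 km

PM4: φ = -4.86194°, λ = -81.26083°
BM4: φ = -24.40139°, λ = -86.72194°
FT-70: φ = -34.75667°, λ = -94.21000°
INJ-96: φ = -31.31250°, λ = -81.09472°
PM4→BM4: c = 0.353136 rad, d = 2249.83 km
BM4→FT-70: c = 0.213329 rad, d = 1359.12 km
FT-70→INJ-96: c = 0.200913 rad, d = 1280.02 km
Total = 2249.83 + 1359.12 + 1280.02 = 4888.97 km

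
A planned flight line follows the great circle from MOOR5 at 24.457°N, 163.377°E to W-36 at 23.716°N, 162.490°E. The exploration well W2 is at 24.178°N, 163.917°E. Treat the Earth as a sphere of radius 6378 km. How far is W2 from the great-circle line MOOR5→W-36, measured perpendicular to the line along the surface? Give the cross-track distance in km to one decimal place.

δ₁₃ = central angle MOOR5→W2 = 0.009873 rad  (haversine)
θ₁₃ = bearing MOOR5→W2 = 119.441°,  θ₁₂ = bearing MOOR5→W-36 = 227.721°
dₓₜ = R·arcsin(sin δ₁₃ · sin(θ₁₃ − θ₁₂)) = 6378·arcsin(0.00987·sin(-108.280°)) = -59.792 km
|dₓₜ| = 59.792 km

59.8 km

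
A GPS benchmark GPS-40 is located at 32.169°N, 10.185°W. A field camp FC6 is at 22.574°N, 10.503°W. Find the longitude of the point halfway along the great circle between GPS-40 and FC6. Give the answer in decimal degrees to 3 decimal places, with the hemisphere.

10.351°W

Bx = cos φ₂ cos Δλ = 0.923370,  By = cos φ₂ sin Δλ = -0.005125
φₘ = atan2(sin φ₁ + sin φ₂, √((cos φ₁ + Bx)² + By²)) = 27.37159°
λₘ = λ₁ + atan2(By, cos φ₁ + Bx) = -10.35091°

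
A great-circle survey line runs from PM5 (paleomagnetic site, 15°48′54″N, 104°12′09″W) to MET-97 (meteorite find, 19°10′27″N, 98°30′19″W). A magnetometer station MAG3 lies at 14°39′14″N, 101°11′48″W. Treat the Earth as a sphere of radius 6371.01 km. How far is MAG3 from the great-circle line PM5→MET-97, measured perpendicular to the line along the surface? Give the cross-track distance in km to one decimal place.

280.9 km

PM5: φ = +15.81500°, λ = -104.20250°
MET-97: φ = +19.17417°, λ = -98.50528°
MAG3: φ = +14.65389°, λ = -101.19667°
δ₁₃ = central angle PM5→MAG3 = 0.054523 rad  (haversine)
θ₁₃ = bearing PM5→MAG3 = 111.419°,  θ₁₂ = bearing PM5→MET-97 = 57.443°
dₓₜ = R·arcsin(sin δ₁₃ · sin(θ₁₃ − θ₁₂)) = 6371.01·arcsin(0.05450·sin(53.976°)) = 280.891 km
|dₓₜ| = 280.891 km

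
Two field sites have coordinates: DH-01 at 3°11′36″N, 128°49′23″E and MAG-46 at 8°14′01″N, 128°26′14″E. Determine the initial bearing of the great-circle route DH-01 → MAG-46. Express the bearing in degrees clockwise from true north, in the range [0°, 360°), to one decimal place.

355.7°

DH-01: φ = +3.19333°, λ = +128.82306°
MAG-46: φ = +8.23361°, λ = +128.43722°
Δλ = -0.3858°
y = sin Δλ · cos φ₂ = -0.006665
x = cos φ₁ sin φ₂ − sin φ₁ cos φ₂ cos Δλ = 0.087857
θ = atan2(y, x) = -4.3380° → 355.6620° (mod 360°)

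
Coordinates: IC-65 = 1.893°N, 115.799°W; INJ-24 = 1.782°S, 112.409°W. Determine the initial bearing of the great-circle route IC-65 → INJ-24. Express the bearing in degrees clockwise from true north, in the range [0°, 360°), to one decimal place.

137.3°

Δλ = 3.3900°
y = sin Δλ · cos φ₂ = 0.059104
x = cos φ₁ sin φ₂ − sin φ₁ cos φ₂ cos Δλ = -0.064039
θ = atan2(y, x) = 137.2952° → 137.2952° (mod 360°)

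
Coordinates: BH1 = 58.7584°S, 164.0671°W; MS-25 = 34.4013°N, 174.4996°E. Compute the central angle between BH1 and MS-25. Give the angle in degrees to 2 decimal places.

94.86°

Δφ = 93.1597°,  Δλ = -21.4333°
a = sin²(Δφ/2) + cos φ₁ cos φ₂ sin²(Δλ/2) = 0.542357
c = 2·arcsin(√a) = 1.655612 rad = 94.8596°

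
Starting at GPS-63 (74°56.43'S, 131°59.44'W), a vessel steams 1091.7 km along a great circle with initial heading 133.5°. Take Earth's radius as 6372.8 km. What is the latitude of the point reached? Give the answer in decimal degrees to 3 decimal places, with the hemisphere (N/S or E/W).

GPS-63: φ = -74.94050°, λ = -131.99067°
δ = d/R = 1091.7/6372.8 = 0.171306 rad
φ₂ = arcsin(sin φ₁ cos δ + cos φ₁ sin δ cos θ)
   = arcsin(-0.96566·0.98536 + 0.25982·0.17047·-0.68835) = -79.11573°
λ₂ = λ₁ + atan2(sin θ sin δ cos φ₁, cos δ − sin φ₁ sin φ₂) = -91.08174°

79.116°S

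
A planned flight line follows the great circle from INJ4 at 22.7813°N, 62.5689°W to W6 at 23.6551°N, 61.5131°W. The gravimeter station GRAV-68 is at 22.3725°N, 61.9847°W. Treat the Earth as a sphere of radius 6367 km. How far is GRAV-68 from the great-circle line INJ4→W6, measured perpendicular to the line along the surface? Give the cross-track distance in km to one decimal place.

73.9 km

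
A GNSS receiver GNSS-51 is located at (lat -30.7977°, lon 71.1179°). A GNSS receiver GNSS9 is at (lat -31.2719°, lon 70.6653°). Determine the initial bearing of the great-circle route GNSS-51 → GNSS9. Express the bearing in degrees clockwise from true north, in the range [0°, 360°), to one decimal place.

Δλ = -0.4526°
y = sin Δλ · cos φ₂ = -0.006752
x = cos φ₁ sin φ₂ − sin φ₁ cos φ₂ cos Δλ = -0.008290
θ = atan2(y, x) = -140.8393° → 219.1607° (mod 360°)

219.2°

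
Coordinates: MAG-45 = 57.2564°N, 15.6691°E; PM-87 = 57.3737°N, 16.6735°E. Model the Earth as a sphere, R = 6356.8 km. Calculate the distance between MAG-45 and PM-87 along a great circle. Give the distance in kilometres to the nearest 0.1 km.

61.6 km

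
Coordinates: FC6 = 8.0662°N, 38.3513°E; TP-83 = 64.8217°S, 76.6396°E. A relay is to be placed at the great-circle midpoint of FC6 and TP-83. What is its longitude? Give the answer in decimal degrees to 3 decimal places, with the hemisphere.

49.611°E

Bx = cos φ₂ cos Δλ = 0.333926,  By = cos φ₂ sin Δλ = 0.263608
φₘ = atan2(sin φ₁ + sin φ₂, √((cos φ₁ + Bx)² + By²)) = -29.52786°
λₘ = λ₁ + atan2(By, cos φ₁ + Bx) = 49.61137°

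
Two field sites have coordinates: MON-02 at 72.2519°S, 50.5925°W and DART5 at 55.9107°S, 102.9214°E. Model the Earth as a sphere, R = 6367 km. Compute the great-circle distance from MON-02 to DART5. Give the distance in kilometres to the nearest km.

5614 km

Δφ = 16.3412°,  Δλ = 153.5139°
a = sin²(Δφ/2) + cos φ₁ cos φ₂ sin²(Δλ/2) = 0.182086
c = 2·arcsin(√a) = 0.881716 rad = 50.5186°
d = R·c = 6367 × 0.881716 = 5613.9 km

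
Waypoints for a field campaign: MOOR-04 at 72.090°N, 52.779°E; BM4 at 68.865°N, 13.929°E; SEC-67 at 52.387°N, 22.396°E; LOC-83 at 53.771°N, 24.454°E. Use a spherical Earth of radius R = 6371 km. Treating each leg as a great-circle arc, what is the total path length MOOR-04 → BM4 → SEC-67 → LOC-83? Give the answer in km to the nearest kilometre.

MOOR-04→BM4: c = 0.229025 rad, d = 1459.12 km
BM4→SEC-67: c = 0.295934 rad, d = 1885.39 km
SEC-67→LOC-83: c = 0.032386 rad, d = 206.33 km
Total = 1459.12 + 1885.39 + 206.33 = 3550.85 km

3551 km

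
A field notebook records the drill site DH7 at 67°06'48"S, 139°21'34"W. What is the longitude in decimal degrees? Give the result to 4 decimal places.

139.3594°W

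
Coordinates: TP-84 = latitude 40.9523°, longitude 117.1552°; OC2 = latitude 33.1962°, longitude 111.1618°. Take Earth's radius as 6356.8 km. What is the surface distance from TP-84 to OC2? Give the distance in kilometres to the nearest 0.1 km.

1010.3 km

Δφ = -7.7561°,  Δλ = -5.9934°
a = sin²(Δφ/2) + cos φ₁ cos φ₂ sin²(Δλ/2) = 0.006302
c = 2·arcsin(√a) = 0.158931 rad = 9.1061°
d = R·c = 6356.8 × 0.158931 = 1010.3 km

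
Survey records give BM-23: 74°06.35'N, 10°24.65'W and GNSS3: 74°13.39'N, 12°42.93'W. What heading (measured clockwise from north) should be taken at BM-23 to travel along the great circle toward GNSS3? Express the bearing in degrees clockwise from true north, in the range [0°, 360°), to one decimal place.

281.7°

BM-23: φ = +74.10583°, λ = -10.41083°
GNSS3: φ = +74.22317°, λ = -12.71550°
Δλ = -2.3047°
y = sin Δλ · cos φ₂ = -0.010934
x = cos φ₁ sin φ₂ − sin φ₁ cos φ₂ cos Δλ = 0.002259
θ = atan2(y, x) = -78.3245° → 281.6755° (mod 360°)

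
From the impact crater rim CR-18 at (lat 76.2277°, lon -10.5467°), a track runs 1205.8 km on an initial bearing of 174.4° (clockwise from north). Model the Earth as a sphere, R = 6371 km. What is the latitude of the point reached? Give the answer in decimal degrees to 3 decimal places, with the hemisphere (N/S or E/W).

65.413°N

δ = d/R = 1205.8/6371 = 0.189264 rad
φ₂ = arcsin(sin φ₁ cos δ + cos φ₁ sin δ cos θ)
   = arcsin(0.97125·0.98214 + 0.23806·0.18814·-0.99523) = 65.41310°
λ₂ = λ₁ + atan2(sin θ sin δ cos φ₁, cos δ − sin φ₁ sin φ₂) = -8.01775°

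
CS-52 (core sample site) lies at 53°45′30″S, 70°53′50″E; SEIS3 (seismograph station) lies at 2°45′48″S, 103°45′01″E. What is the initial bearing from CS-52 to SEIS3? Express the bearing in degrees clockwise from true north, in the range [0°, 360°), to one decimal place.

39.9°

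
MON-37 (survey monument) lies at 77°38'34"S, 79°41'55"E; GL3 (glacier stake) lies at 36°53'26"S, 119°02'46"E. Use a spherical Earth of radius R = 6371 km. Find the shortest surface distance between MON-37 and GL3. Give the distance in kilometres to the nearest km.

MON-37: φ = -77.64278°, λ = +79.69861°
GL3: φ = -36.89056°, λ = +119.04611°
Δφ = 40.7522°,  Δλ = 39.3475°
a = sin²(Δφ/2) + cos φ₁ cos φ₂ sin²(Δλ/2) = 0.140630
c = 2·arcsin(√a) = 0.768807 rad = 44.0494°
d = R·c = 6371 × 0.768807 = 4898.1 km

4898 km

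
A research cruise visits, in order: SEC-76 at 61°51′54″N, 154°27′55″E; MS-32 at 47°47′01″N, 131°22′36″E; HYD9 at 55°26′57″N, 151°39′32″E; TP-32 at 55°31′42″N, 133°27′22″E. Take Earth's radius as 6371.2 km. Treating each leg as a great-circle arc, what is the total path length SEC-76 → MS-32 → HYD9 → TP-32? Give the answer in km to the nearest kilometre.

4905 km

SEC-76: φ = +61.86500°, λ = +154.46528°
MS-32: φ = +47.78361°, λ = +131.37667°
HYD9: φ = +55.44917°, λ = +151.65889°
TP-32: φ = +55.52833°, λ = +133.45611°
SEC-76→MS-32: c = 0.334510 rad, d = 2131.23 km
MS-32→HYD9: c = 0.255902 rad, d = 1630.40 km
HYD9→TP-32: c = 0.179488 rad, d = 1143.55 km
Total = 2131.23 + 1630.40 + 1143.55 = 4905.19 km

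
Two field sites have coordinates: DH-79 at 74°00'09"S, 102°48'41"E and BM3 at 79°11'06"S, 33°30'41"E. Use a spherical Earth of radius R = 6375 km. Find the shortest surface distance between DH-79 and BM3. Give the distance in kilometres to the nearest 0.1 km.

DH-79: φ = -74.00250°, λ = +102.81139°
BM3: φ = -79.18500°, λ = +33.51139°
Δφ = -5.1825°,  Δλ = -69.3000°
a = sin²(Δφ/2) + cos φ₁ cos φ₂ sin²(Δλ/2) = 0.018761
c = 2·arcsin(√a) = 0.274803 rad = 15.7450°
d = R·c = 6375 × 0.274803 = 1751.9 km

1751.9 km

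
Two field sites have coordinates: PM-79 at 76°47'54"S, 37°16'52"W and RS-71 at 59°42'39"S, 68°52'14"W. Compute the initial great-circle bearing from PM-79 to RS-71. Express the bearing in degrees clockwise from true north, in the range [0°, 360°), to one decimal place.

PM-79: φ = -76.79833°, λ = -37.28111°
RS-71: φ = -59.71083°, λ = -68.87056°
Δλ = -31.5894°
y = sin Δλ · cos φ₂ = -0.264201
x = cos φ₁ sin φ₂ − sin φ₁ cos φ₂ cos Δλ = 0.221072
θ = atan2(y, x) = -50.0788° → 309.9212° (mod 360°)

309.9°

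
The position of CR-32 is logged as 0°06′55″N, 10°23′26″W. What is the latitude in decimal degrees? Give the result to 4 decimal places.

0° + 6′/60 + 55″/3600 = 0 + 0.10000 + 0.01528 = 0.1153°

0.1153°N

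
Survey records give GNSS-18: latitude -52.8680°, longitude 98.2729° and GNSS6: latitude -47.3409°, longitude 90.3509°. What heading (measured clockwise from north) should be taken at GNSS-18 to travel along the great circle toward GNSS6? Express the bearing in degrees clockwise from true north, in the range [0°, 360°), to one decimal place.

Δλ = -7.9220°
y = sin Δλ · cos φ₂ = -0.093395
x = cos φ₁ sin φ₂ − sin φ₁ cos φ₂ cos Δλ = 0.091161
θ = atan2(y, x) = -45.6936° → 314.3064° (mod 360°)

314.3°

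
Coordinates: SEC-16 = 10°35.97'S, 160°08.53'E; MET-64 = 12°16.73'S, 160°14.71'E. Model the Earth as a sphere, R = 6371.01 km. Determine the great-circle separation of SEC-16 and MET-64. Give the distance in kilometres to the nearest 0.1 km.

187.1 km

SEC-16: φ = -10.59950°, λ = +160.14217°
MET-64: φ = -12.27883°, λ = +160.24517°
Δφ = -1.6793°,  Δλ = 0.1030°
a = sin²(Δφ/2) + cos φ₁ cos φ₂ sin²(Δλ/2) = 0.000216
c = 2·arcsin(√a) = 0.029363 rad = 1.6824°
d = R·c = 6371.01 × 0.029363 = 187.1 km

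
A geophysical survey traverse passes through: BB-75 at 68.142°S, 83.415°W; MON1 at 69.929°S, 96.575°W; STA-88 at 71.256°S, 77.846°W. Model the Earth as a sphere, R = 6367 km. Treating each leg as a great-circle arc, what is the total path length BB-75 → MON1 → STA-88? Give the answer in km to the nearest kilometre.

1262 km

BB-75→MON1: c = 0.087685 rad, d = 558.29 km
MON1→STA-88: c = 0.110580 rad, d = 704.06 km
Total = 558.29 + 704.06 = 1262.35 km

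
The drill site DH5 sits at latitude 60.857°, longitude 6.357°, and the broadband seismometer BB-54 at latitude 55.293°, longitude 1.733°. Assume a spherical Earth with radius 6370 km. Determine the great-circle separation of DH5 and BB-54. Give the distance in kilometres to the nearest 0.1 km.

Δφ = -5.5640°,  Δλ = -4.6240°
a = sin²(Δφ/2) + cos φ₁ cos φ₂ sin²(Δλ/2) = 0.002807
c = 2·arcsin(√a) = 0.106012 rad = 6.0740°
d = R·c = 6370 × 0.106012 = 675.3 km

675.3 km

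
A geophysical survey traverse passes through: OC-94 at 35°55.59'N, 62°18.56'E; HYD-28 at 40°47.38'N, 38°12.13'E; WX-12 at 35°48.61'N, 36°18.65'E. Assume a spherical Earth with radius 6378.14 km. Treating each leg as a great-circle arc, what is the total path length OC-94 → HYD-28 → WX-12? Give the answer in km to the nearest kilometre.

OC-94: φ = +35.92650°, λ = +62.30933°
HYD-28: φ = +40.78967°, λ = +38.20217°
WX-12: φ = +35.81017°, λ = +36.31083°
OC-94→HYD-28: c = 0.339479 rad, d = 2165.24 km
HYD-28→WX-12: c = 0.090681 rad, d = 578.37 km
Total = 2165.24 + 578.37 = 2743.62 km

2744 km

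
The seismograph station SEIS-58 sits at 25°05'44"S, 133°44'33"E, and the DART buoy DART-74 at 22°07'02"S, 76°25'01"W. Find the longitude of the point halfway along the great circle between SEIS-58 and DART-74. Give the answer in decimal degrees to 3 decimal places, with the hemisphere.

148.923°W

SEIS-58: φ = -25.09556°, λ = +133.74250°
DART-74: φ = -22.11722°, λ = -76.41694°
Bx = cos φ₂ cos Δλ = -0.801007,  By = cos φ₂ sin Δλ = 0.465439
φₘ = atan2(sin φ₁ + sin φ₂, √((cos φ₁ + Bx)² + By²)) = -59.21194°
λₘ = λ₁ + atan2(By, cos φ₁ + Bx) = -148.92274°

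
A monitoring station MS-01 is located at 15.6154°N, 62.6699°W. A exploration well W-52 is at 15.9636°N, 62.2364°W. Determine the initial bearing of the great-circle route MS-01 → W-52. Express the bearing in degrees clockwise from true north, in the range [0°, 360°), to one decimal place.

Δλ = 0.4335°
y = sin Δλ · cos φ₂ = 0.007274
x = cos φ₁ sin φ₂ − sin φ₁ cos φ₂ cos Δλ = 0.006085
θ = atan2(y, x) = 50.0886° → 50.0886° (mod 360°)

50.1°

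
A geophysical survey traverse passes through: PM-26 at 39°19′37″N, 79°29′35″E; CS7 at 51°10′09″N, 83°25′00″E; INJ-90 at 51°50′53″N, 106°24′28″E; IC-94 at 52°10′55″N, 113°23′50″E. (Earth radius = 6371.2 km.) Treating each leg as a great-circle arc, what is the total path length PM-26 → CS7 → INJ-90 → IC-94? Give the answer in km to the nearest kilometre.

3418 km

PM-26: φ = +39.32694°, λ = +79.49306°
CS7: φ = +51.16917°, λ = +83.41667°
INJ-90: φ = +51.84806°, λ = +106.40778°
IC-94: φ = +52.18194°, λ = +113.39722°
PM-26→CS7: c = 0.212154 rad, d = 1351.68 km
CS7→INJ-90: c = 0.248992 rad, d = 1586.38 km
INJ-90→IC-94: c = 0.075275 rad, d = 479.59 km
Total = 1351.68 + 1586.38 + 479.59 = 3417.64 km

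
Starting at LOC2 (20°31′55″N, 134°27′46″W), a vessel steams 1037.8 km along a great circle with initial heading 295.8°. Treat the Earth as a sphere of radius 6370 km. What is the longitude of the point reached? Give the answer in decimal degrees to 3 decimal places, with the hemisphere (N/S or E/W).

143.686°W

LOC2: φ = +20.53194°, λ = -134.46278°
δ = d/R = 1037.8/6370 = 0.162920 rad
φ₂ = arcsin(sin φ₁ cos δ + cos φ₁ sin δ cos θ)
   = arcsin(0.35073·0.98676 + 0.93648·0.16220·0.43523) = 24.34282°
λ₂ = λ₁ + atan2(sin θ sin δ cos φ₁, cos δ − sin φ₁ sin φ₂) = -143.68602°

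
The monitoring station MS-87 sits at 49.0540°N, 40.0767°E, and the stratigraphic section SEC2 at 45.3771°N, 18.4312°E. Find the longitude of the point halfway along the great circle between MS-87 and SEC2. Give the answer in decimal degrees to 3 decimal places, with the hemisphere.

28.874°E

Bx = cos φ₂ cos Δλ = 0.652904,  By = cos φ₂ sin Δλ = -0.259103
φₘ = atan2(sin φ₁ + sin φ₂, √((cos φ₁ + Bx)² + By²)) = 47.72716°
λₘ = λ₁ + atan2(By, cos φ₁ + Bx) = 28.87408°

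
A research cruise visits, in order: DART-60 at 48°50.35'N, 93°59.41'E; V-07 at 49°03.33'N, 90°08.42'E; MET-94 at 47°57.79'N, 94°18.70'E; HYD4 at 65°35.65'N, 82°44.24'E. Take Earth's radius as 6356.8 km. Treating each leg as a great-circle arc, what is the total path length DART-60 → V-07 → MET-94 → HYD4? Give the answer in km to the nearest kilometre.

2682 km

DART-60: φ = +48.83917°, λ = +93.99017°
V-07: φ = +49.05550°, λ = +90.14033°
MET-94: φ = +47.96317°, λ = +94.31167°
HYD4: φ = +65.59417°, λ = +82.73733°
DART-60→V-07: c = 0.044285 rad, d = 281.51 km
V-07→MET-94: c = 0.051855 rad, d = 329.63 km
MET-94→HYD4: c = 0.325782 rad, d = 2070.93 km
Total = 281.51 + 329.63 + 2070.93 = 2682.07 km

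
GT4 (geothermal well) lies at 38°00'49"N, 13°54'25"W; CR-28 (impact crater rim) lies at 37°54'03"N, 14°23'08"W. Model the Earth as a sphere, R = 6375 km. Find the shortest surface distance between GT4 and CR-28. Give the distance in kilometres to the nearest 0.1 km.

43.8 km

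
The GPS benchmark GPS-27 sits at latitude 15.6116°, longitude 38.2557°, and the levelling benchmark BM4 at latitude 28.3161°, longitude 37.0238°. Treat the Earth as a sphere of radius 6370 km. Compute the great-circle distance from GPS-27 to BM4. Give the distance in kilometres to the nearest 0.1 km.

1418.1 km

Δφ = 12.7045°,  Δλ = -1.2319°
a = sin²(Δφ/2) + cos φ₁ cos φ₂ sin²(Δλ/2) = 0.012339
c = 2·arcsin(√a) = 0.222625 rad = 12.7555°
d = R·c = 6370 × 0.222625 = 1418.1 km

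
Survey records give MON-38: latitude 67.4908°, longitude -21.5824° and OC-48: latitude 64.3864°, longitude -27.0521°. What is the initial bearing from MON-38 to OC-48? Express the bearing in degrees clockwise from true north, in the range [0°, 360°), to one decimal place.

218.2°

Δλ = -5.4697°
y = sin Δλ · cos φ₂ = -0.041207
x = cos φ₁ sin φ₂ − sin φ₁ cos φ₂ cos Δλ = -0.052337
θ = atan2(y, x) = -141.7856° → 218.2144° (mod 360°)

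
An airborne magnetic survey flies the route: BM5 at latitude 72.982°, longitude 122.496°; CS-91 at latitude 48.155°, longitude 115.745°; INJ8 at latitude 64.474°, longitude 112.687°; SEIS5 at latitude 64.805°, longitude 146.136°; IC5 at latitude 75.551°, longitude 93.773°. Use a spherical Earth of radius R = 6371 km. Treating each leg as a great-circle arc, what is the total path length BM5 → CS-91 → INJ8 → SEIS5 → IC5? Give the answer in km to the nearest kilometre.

8377 km

BM5→CS-91: c = 0.436526 rad, d = 2781.11 km
CS-91→INJ8: c = 0.286274 rad, d = 1823.85 km
INJ8→SEIS5: c = 0.247202 rad, d = 1574.92 km
SEIS5→IC5: c = 0.344906 rad, d = 2197.39 km
Total = 2781.11 + 1823.85 + 1574.92 + 2197.39 = 8377.27 km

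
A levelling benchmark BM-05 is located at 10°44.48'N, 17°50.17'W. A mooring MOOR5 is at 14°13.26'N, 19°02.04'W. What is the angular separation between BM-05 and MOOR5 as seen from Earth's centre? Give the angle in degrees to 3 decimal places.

3.671°

BM-05: φ = +10.74133°, λ = -17.83617°
MOOR5: φ = +14.22100°, λ = -19.03400°
Δφ = 3.4797°,  Δλ = -1.1978°
a = sin²(Δφ/2) + cos φ₁ cos φ₂ sin²(Δλ/2) = 0.001026
c = 2·arcsin(√a) = 0.064069 rad = 3.6709°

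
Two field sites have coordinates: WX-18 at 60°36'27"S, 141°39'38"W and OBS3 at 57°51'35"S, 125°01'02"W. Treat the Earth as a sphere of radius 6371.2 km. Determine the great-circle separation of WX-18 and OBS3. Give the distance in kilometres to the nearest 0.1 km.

991.6 km

WX-18: φ = -60.60750°, λ = -141.66056°
OBS3: φ = -57.85972°, λ = -125.01722°
Δφ = 2.7478°,  Δλ = 16.6433°
a = sin²(Δφ/2) + cos φ₁ cos φ₂ sin²(Δλ/2) = 0.006044
c = 2·arcsin(√a) = 0.155644 rad = 8.9177°
d = R·c = 6371.2 × 0.155644 = 991.6 km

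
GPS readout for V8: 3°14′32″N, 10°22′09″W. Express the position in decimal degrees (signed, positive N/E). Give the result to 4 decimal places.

+3.2422°, -10.3692°

lat: 3.2422° N → +3.2422°
lon: 10.3692° W → -10.3692°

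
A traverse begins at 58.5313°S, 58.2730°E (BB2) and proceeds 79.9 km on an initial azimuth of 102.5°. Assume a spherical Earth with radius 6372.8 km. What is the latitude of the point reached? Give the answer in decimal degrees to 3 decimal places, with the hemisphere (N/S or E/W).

58.680°S

δ = d/R = 79.9/6372.8 = 0.012538 rad
φ₂ = arcsin(sin φ₁ cos δ + cos φ₁ sin δ cos θ)
   = arcsin(-0.85293·0.99992 + 0.52203·0.01254·-0.21644) = -58.67973°
λ₂ = λ₁ + atan2(sin θ sin δ cos φ₁, cos δ − sin φ₁ sin φ₂) = 59.62226°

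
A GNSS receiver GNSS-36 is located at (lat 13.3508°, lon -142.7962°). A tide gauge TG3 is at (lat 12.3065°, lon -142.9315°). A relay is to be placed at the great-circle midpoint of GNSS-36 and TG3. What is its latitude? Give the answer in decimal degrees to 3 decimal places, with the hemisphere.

Bx = cos φ₂ cos Δλ = 0.977019,  By = cos φ₂ sin Δλ = -0.002307
φₘ = atan2(sin φ₁ + sin φ₂, √((cos φ₁ + Bx)² + By²)) = 12.82866°
λₘ = λ₁ + atan2(By, cos φ₁ + Bx) = -142.86399°

12.829°N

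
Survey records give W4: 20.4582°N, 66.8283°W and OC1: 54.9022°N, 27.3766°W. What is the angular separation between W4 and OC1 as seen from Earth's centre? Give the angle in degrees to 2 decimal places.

Δφ = 34.4440°,  Δλ = 39.4517°
a = sin²(Δφ/2) + cos φ₁ cos φ₂ sin²(Δλ/2) = 0.149030
c = 2·arcsin(√a) = 0.792678 rad = 45.4171°

45.42°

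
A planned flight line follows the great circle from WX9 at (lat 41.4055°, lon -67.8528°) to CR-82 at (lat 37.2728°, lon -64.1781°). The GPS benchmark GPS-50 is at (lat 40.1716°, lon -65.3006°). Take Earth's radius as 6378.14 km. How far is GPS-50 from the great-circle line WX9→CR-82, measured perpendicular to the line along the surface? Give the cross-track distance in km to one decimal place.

98.0 km

δ₁₃ = central angle WX9→GPS-50 = 0.040012 rad  (haversine)
θ₁₃ = bearing WX9→GPS-50 = 121.722°,  θ₁₂ = bearing WX9→CR-82 = 144.303°
dₓₜ = R·arcsin(sin δ₁₃ · sin(θ₁₃ − θ₁₂)) = 6378.14·arcsin(0.04000·sin(-22.581°)) = -97.975 km
|dₓₜ| = 97.975 km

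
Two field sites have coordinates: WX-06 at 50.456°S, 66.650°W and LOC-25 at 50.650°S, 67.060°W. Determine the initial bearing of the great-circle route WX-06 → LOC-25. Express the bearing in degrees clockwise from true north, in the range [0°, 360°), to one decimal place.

233.2°

Δλ = -0.4100°
y = sin Δλ · cos φ₂ = -0.004537
x = cos φ₁ sin φ₂ − sin φ₁ cos φ₂ cos Δλ = -0.003398
θ = atan2(y, x) = -126.8341° → 233.1659° (mod 360°)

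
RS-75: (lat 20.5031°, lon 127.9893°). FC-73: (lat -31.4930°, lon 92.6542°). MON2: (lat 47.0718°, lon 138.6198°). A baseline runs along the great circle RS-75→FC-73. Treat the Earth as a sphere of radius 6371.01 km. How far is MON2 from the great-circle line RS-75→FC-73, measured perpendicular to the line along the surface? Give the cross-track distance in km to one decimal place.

944.7 km

δ₁₃ = central angle RS-75→MON2 = 0.487621 rad  (haversine)
θ₁₃ = bearing RS-75→MON2 = 15.555°,  θ₁₂ = bearing RS-75→FC-73 = 213.935°
dₓₜ = R·arcsin(sin δ₁₃ · sin(θ₁₃ − θ₁₂)) = 6371.01·arcsin(0.46853·sin(-198.380°)) = 944.659 km
|dₓₜ| = 944.659 km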